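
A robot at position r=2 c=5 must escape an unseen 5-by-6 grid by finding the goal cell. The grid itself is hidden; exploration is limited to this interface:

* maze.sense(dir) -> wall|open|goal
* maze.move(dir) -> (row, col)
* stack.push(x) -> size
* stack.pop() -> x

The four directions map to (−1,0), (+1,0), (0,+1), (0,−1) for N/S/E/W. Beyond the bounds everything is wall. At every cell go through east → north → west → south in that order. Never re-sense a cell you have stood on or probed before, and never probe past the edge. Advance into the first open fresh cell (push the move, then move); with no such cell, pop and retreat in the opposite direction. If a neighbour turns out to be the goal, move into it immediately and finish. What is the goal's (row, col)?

I invoke maze.sense on north, and get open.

I invoke stack.push on north, and see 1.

I use maze.move on north, → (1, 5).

I run maze.sense on north, which returns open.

I try stack.push on north, → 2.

I invoke maze.move on north, and get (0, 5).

I run maze.sense on west, giving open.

I call stack.push on west, which returns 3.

I call maze.move on west, which returns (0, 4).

Using maze.sense on west, — result: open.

I call stack.push on west, : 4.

I invoke maze.move on west, : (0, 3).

Using maze.sense on west, → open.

I run stack.push on west, and see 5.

Using maze.move on west, giving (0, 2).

Calling maze.sense on west, which returns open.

I use stack.push on west, yielding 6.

Next I call maze.move on west, and get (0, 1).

Using maze.sense on west, — result: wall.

I try maze.sense on south, and see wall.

Invoking stack.pop, : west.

Next I call maze.move on east, giving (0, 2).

Calling maze.sense on south, → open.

Invoking stack.push on south, — result: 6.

Now I run maze.move on south, yielding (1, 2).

Next I call maze.sense on east, → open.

I run stack.push on east, yielding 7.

Using maze.move on east, yielding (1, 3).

Invoking maze.sense on east, which returns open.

I call stack.push on east, which returns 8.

Now I run maze.move on east, → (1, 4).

Now I run maze.sense on south, giving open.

Using stack.push on south, and see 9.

I try maze.move on south, — result: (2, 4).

I try maze.sense on west, → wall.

Then maze.sense on south, yielding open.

Then stack.push on south, — result: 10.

I use maze.move on south, and get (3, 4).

Next I call maze.sense on east, and see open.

I run stack.push on east, and get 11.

I try maze.move on east, → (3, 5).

Calling maze.sense on south, yielding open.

Using stack.push on south, and observe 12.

Calling maze.move on south, — result: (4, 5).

I call maze.sense on west, giving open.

I try stack.push on west, which returns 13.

Invoking maze.move on west, → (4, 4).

Then maze.sense on west, and get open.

I invoke stack.push on west, and observe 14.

I call maze.move on west, giving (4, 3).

Using maze.sense on north, — result: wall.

I invoke maze.sense on west, and get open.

Next I call stack.push on west, and see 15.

I invoke maze.move on west, → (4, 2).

Using maze.sense on north, and observe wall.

I run maze.sense on west, — result: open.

Now I run stack.push on west, → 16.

Using maze.move on west, : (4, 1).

I call maze.sense on north, → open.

Now I run stack.push on north, and get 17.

I invoke maze.move on north, : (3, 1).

Invoking maze.sense on north, and get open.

Calling stack.push on north, yielding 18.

Invoking maze.move on north, and observe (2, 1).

I call maze.sense on east, and get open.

Calling stack.push on east, which returns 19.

Then maze.move on east, and observe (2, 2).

Invoking stack.pop(), : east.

Now I run maze.move on west, which returns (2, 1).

I use maze.sense on west, — result: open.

I try stack.push on west, and get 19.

I try maze.move on west, and get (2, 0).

Then maze.sense on north, and see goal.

Invoking maze.move on north, giving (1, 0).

Answer: (1, 0)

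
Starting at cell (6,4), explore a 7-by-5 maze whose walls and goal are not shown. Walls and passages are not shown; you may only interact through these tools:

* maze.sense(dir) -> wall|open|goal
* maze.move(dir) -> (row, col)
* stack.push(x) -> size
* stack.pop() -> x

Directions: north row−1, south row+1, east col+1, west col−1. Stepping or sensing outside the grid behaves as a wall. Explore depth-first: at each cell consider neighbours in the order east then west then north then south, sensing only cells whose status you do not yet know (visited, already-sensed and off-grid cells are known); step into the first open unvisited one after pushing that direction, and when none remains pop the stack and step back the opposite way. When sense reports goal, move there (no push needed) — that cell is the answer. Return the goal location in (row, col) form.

Act: maze.sense[dir→west]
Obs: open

Act: stack.push[x→west]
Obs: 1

Act: maze.move[dir→west]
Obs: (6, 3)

Act: maze.sense[dir→west]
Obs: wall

Act: maze.sense[dir→north]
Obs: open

Act: stack.push[x→north]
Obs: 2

Act: maze.move[dir→north]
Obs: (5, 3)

Act: maze.sense[dir→east]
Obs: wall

Act: maze.sense[dir→west]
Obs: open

Act: stack.push[x→west]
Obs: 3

Act: maze.move[dir→west]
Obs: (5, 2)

Act: maze.sense[dir→west]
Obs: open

Act: stack.push[x→west]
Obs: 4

Act: maze.move[dir→west]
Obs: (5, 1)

Act: maze.sense[dir→west]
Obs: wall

Act: maze.sense[dir→north]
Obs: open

Act: stack.push[x→north]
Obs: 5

Act: maze.move[dir→north]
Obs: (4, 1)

Act: maze.sense[dir→east]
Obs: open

Act: stack.push[x→east]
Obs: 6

Act: maze.move[dir→east]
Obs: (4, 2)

Act: maze.sense[dir→east]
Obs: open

Act: stack.push[x→east]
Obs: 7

Act: maze.move[dir→east]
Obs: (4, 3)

Act: maze.sense[dir→east]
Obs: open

Act: stack.push[x→east]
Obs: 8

Act: maze.move[dir→east]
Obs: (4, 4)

Act: maze.sense[dir→north]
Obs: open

Act: stack.push[x→north]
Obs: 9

Act: maze.move[dir→north]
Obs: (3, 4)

Act: maze.sense[dir→west]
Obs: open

Act: stack.push[x→west]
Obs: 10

Act: maze.move[dir→west]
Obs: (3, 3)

Act: maze.sense[dir→west]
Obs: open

Act: stack.push[x→west]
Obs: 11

Act: maze.move[dir→west]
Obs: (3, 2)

Act: maze.sense[dir→west]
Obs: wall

Act: maze.sense[dir→north]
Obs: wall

Act: stack.pop[]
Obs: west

Act: maze.move[dir→east]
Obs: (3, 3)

Act: maze.sense[dir→north]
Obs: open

Act: stack.push[x→north]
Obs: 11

Act: maze.move[dir→north]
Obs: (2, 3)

Act: maze.sense[dir→east]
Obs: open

Act: stack.push[x→east]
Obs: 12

Act: maze.move[dir→east]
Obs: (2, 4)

Act: maze.sense[dir→north]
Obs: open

Act: stack.push[x→north]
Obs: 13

Act: maze.move[dir→north]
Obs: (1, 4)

Act: maze.sense[dir→west]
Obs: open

Act: stack.push[x→west]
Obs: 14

Act: maze.move[dir→west]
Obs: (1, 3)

Act: maze.sense[dir→west]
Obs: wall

Act: maze.sense[dir→north]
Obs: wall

Act: stack.pop[]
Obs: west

Act: maze.move[dir→east]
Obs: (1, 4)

Act: maze.sense[dir→north]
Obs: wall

Act: stack.pop[]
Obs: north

Act: maze.move[dir→south]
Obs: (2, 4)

Act: stack.pop[]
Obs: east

Act: maze.move[dir→west]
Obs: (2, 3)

Act: stack.pop[]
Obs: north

Act: maze.move[dir→south]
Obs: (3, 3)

Act: stack.pop[]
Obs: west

Act: maze.move[dir→east]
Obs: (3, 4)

Act: stack.pop[]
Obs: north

Act: maze.move[dir→south]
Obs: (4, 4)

Act: stack.pop[]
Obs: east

Act: maze.move[dir→west]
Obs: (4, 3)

Act: stack.pop[]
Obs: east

Act: maze.move[dir→west]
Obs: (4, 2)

Act: stack.pop[]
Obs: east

Act: maze.move[dir→west]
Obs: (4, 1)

Act: maze.sense[dir→west]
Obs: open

Act: stack.push[x→west]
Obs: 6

Act: maze.move[dir→west]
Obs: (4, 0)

Act: maze.sense[dir→north]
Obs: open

Act: stack.push[x→north]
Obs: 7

Act: maze.move[dir→north]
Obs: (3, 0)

Act: maze.sense[dir→north]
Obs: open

Act: stack.push[x→north]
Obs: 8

Act: maze.move[dir→north]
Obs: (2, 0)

Act: maze.sense[dir→east]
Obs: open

Act: stack.push[x→east]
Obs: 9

Act: maze.move[dir→east]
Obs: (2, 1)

Act: maze.sense[dir→north]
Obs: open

Act: stack.push[x→north]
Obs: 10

Act: maze.move[dir→north]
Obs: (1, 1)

Act: maze.sense[dir→west]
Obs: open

Act: stack.push[x→west]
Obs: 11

Act: maze.move[dir→west]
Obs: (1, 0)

Act: maze.sense[dir→north]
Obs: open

Act: stack.push[x→north]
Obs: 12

Act: maze.move[dir→north]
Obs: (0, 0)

Act: maze.sense[dir→east]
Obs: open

Act: stack.push[x→east]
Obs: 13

Act: maze.move[dir→east]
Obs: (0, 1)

Act: maze.sense[dir→east]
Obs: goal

Act: maze.move[dir→east]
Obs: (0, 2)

Answer: (0, 2)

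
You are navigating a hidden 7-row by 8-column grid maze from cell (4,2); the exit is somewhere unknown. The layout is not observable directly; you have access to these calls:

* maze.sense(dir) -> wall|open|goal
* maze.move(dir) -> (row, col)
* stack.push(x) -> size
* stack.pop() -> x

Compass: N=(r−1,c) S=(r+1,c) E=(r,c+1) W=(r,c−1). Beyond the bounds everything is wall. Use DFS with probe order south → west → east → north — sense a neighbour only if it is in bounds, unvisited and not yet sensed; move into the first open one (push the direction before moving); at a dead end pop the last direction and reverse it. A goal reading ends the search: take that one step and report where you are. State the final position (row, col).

;; maze.sense(dir→south) ~> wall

;; maze.sense(dir→west) ~> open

;; stack.push(x→west) ~> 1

;; maze.move(dir→west) ~> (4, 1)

;; maze.sense(dir→south) ~> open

;; stack.push(x→south) ~> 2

;; maze.move(dir→south) ~> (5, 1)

;; maze.sense(dir→south) ~> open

;; stack.push(x→south) ~> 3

;; maze.move(dir→south) ~> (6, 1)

;; maze.sense(dir→west) ~> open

;; stack.push(x→west) ~> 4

;; maze.move(dir→west) ~> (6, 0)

;; maze.sense(dir→north) ~> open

;; stack.push(x→north) ~> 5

;; maze.move(dir→north) ~> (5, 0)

;; maze.sense(dir→north) ~> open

;; stack.push(x→north) ~> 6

;; maze.move(dir→north) ~> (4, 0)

;; maze.sense(dir→north) ~> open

;; stack.push(x→north) ~> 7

;; maze.move(dir→north) ~> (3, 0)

;; maze.sense(dir→east) ~> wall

;; maze.sense(dir→north) ~> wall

;; stack.pop() ~> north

;; maze.move(dir→south) ~> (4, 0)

;; stack.pop() ~> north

;; maze.move(dir→south) ~> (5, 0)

;; stack.pop() ~> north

;; maze.move(dir→south) ~> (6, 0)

;; stack.pop() ~> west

;; maze.move(dir→east) ~> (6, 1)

;; maze.sense(dir→east) ~> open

;; stack.push(x→east) ~> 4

;; maze.move(dir→east) ~> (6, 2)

;; maze.sense(dir→east) ~> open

;; stack.push(x→east) ~> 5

;; maze.move(dir→east) ~> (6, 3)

;; maze.sense(dir→east) ~> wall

;; maze.sense(dir→north) ~> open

;; stack.push(x→north) ~> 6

;; maze.move(dir→north) ~> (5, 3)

;; maze.sense(dir→east) ~> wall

;; maze.sense(dir→north) ~> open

;; stack.push(x→north) ~> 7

;; maze.move(dir→north) ~> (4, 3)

;; maze.sense(dir→east) ~> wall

;; maze.sense(dir→north) ~> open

;; stack.push(x→north) ~> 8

;; maze.move(dir→north) ~> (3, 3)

;; maze.sense(dir→west) ~> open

;; stack.push(x→west) ~> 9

;; maze.move(dir→west) ~> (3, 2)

;; maze.sense(dir→north) ~> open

;; stack.push(x→north) ~> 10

;; maze.move(dir→north) ~> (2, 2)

;; maze.sense(dir→west) ~> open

;; stack.push(x→west) ~> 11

;; maze.move(dir→west) ~> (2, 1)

;; maze.sense(dir→north) ~> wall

;; stack.pop() ~> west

;; maze.move(dir→east) ~> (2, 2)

;; maze.sense(dir→east) ~> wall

;; maze.sense(dir→north) ~> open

;; stack.push(x→north) ~> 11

;; maze.move(dir→north) ~> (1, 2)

;; maze.sense(dir→east) ~> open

;; stack.push(x→east) ~> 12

;; maze.move(dir→east) ~> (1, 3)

;; maze.sense(dir→east) ~> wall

;; maze.sense(dir→north) ~> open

;; stack.push(x→north) ~> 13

;; maze.move(dir→north) ~> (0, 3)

;; maze.sense(dir→west) ~> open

;; stack.push(x→west) ~> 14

;; maze.move(dir→west) ~> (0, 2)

;; maze.sense(dir→west) ~> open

;; stack.push(x→west) ~> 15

;; maze.move(dir→west) ~> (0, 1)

;; maze.sense(dir→west) ~> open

;; stack.push(x→west) ~> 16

;; maze.move(dir→west) ~> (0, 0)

;; maze.sense(dir→south) ~> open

;; stack.push(x→south) ~> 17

;; maze.move(dir→south) ~> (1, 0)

;; stack.pop() ~> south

;; maze.move(dir→north) ~> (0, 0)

;; stack.pop() ~> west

;; maze.move(dir→east) ~> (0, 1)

;; stack.pop() ~> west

;; maze.move(dir→east) ~> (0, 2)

;; stack.pop() ~> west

;; maze.move(dir→east) ~> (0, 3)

;; maze.sense(dir→east) ~> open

;; stack.push(x→east) ~> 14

;; maze.move(dir→east) ~> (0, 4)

;; maze.sense(dir→east) ~> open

;; stack.push(x→east) ~> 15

;; maze.move(dir→east) ~> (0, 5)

;; maze.sense(dir→south) ~> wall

;; maze.sense(dir→east) ~> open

;; stack.push(x→east) ~> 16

;; maze.move(dir→east) ~> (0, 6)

;; maze.sense(dir→south) ~> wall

;; maze.sense(dir→east) ~> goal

;; maze.move(dir→east) ~> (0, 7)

Answer: (0, 7)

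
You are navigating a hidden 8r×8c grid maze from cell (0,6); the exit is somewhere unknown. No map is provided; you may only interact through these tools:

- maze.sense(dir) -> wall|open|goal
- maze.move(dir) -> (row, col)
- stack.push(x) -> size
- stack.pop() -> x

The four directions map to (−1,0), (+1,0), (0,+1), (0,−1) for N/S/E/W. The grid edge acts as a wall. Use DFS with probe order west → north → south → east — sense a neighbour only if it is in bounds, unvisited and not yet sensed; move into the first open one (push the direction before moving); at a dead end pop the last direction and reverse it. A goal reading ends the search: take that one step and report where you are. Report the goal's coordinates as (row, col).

[in] maze.sense dir=west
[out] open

[in] stack.push x=west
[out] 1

[in] maze.move dir=west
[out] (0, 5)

[in] maze.sense dir=west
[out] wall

[in] maze.sense dir=south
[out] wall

[in] stack.pop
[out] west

[in] maze.move dir=east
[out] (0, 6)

[in] maze.sense dir=south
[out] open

[in] stack.push x=south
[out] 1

[in] maze.move dir=south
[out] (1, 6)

[in] maze.sense dir=south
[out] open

[in] stack.push x=south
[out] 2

[in] maze.move dir=south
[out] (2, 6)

[in] maze.sense dir=west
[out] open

[in] stack.push x=west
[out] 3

[in] maze.move dir=west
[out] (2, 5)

[in] maze.sense dir=west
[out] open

[in] stack.push x=west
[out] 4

[in] maze.move dir=west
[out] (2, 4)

[in] maze.sense dir=west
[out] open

[in] stack.push x=west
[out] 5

[in] maze.move dir=west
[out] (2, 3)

[in] maze.sense dir=west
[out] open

[in] stack.push x=west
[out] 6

[in] maze.move dir=west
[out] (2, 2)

[in] maze.sense dir=west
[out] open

[in] stack.push x=west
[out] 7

[in] maze.move dir=west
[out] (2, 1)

[in] maze.sense dir=west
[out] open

[in] stack.push x=west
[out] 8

[in] maze.move dir=west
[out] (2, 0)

[in] maze.sense dir=north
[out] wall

[in] maze.sense dir=south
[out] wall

[in] stack.pop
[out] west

[in] maze.move dir=east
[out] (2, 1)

[in] maze.sense dir=north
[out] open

[in] stack.push x=north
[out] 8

[in] maze.move dir=north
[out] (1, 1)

[in] maze.sense dir=north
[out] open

[in] stack.push x=north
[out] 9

[in] maze.move dir=north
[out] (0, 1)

[in] maze.sense dir=west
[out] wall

[in] maze.sense dir=east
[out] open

[in] stack.push x=east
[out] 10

[in] maze.move dir=east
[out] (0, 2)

[in] maze.sense dir=south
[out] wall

[in] maze.sense dir=east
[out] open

[in] stack.push x=east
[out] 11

[in] maze.move dir=east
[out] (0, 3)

[in] maze.sense dir=south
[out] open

[in] stack.push x=south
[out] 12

[in] maze.move dir=south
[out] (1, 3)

[in] maze.sense dir=east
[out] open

[in] stack.push x=east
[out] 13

[in] maze.move dir=east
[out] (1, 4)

[in] stack.pop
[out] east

[in] maze.move dir=west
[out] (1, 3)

[in] stack.pop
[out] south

[in] maze.move dir=north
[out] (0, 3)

[in] stack.pop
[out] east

[in] maze.move dir=west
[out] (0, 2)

[in] stack.pop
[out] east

[in] maze.move dir=west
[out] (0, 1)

[in] stack.pop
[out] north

[in] maze.move dir=south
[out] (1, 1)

[in] stack.pop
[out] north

[in] maze.move dir=south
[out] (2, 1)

[in] maze.sense dir=south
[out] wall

[in] stack.pop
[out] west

[in] maze.move dir=east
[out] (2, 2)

[in] maze.sense dir=south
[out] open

[in] stack.push x=south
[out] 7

[in] maze.move dir=south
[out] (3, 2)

[in] maze.sense dir=south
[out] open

[in] stack.push x=south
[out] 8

[in] maze.move dir=south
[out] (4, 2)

[in] maze.sense dir=west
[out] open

[in] stack.push x=west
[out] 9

[in] maze.move dir=west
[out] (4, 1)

[in] maze.sense dir=west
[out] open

[in] stack.push x=west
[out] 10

[in] maze.move dir=west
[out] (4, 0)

[in] maze.sense dir=south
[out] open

[in] stack.push x=south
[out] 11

[in] maze.move dir=south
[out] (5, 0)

[in] maze.sense dir=south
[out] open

[in] stack.push x=south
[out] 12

[in] maze.move dir=south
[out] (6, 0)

[in] maze.sense dir=south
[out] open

[in] stack.push x=south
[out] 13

[in] maze.move dir=south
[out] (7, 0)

[in] maze.sense dir=east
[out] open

[in] stack.push x=east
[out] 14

[in] maze.move dir=east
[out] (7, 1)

[in] maze.sense dir=north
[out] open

[in] stack.push x=north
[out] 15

[in] maze.move dir=north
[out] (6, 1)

[in] maze.sense dir=north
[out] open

[in] stack.push x=north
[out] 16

[in] maze.move dir=north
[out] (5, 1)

[in] maze.sense dir=east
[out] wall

[in] stack.pop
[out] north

[in] maze.move dir=south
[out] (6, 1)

[in] maze.sense dir=east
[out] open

[in] stack.push x=east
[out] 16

[in] maze.move dir=east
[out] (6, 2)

[in] maze.sense dir=south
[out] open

[in] stack.push x=south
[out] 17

[in] maze.move dir=south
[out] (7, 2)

[in] maze.sense dir=east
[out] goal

[in] maze.move dir=east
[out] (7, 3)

Answer: (7, 3)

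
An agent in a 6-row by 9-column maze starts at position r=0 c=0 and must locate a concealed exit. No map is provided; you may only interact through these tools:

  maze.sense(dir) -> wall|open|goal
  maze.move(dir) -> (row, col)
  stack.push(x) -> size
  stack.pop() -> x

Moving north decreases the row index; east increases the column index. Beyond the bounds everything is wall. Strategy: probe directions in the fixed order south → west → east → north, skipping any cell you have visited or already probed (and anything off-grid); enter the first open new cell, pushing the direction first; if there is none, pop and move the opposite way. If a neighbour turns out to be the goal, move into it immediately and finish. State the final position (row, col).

Step: maze.sense[dir='south']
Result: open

Step: stack.push[x='south']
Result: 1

Step: maze.move[dir='south']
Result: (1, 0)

Step: maze.sense[dir='south']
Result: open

Step: stack.push[x='south']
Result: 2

Step: maze.move[dir='south']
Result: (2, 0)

Step: maze.sense[dir='south']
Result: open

Step: stack.push[x='south']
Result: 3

Step: maze.move[dir='south']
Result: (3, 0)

Step: maze.sense[dir='south']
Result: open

Step: stack.push[x='south']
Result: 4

Step: maze.move[dir='south']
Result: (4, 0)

Step: maze.sense[dir='south']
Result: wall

Step: maze.sense[dir='east']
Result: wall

Step: stack.pop[]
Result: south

Step: maze.move[dir='north']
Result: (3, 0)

Step: maze.sense[dir='east']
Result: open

Step: stack.push[x='east']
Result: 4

Step: maze.move[dir='east']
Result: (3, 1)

Step: maze.sense[dir='east']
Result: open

Step: stack.push[x='east']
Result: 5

Step: maze.move[dir='east']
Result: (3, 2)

Step: maze.sense[dir='south']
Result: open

Step: stack.push[x='south']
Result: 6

Step: maze.move[dir='south']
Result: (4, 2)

Step: maze.sense[dir='south']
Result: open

Step: stack.push[x='south']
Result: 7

Step: maze.move[dir='south']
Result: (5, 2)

Step: maze.sense[dir='west']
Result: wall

Step: maze.sense[dir='east']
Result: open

Step: stack.push[x='east']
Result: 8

Step: maze.move[dir='east']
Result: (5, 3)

Step: maze.sense[dir='east']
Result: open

Step: stack.push[x='east']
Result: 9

Step: maze.move[dir='east']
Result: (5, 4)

Step: maze.sense[dir='east']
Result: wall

Step: maze.sense[dir='north']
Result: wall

Step: stack.pop[]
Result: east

Step: maze.move[dir='west']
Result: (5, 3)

Step: maze.sense[dir='north']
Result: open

Step: stack.push[x='north']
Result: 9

Step: maze.move[dir='north']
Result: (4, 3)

Step: maze.sense[dir='north']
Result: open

Step: stack.push[x='north']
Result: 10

Step: maze.move[dir='north']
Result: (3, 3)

Step: maze.sense[dir='east']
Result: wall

Step: maze.sense[dir='north']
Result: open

Step: stack.push[x='north']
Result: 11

Step: maze.move[dir='north']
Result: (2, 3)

Step: maze.sense[dir='west']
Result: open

Step: stack.push[x='west']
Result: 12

Step: maze.move[dir='west']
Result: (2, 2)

Step: maze.sense[dir='west']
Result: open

Step: stack.push[x='west']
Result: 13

Step: maze.move[dir='west']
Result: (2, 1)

Step: maze.sense[dir='north']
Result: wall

Step: stack.pop[]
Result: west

Step: maze.move[dir='east']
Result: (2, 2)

Step: maze.sense[dir='north']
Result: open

Step: stack.push[x='north']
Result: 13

Step: maze.move[dir='north']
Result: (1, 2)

Step: maze.sense[dir='east']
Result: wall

Step: maze.sense[dir='north']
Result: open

Step: stack.push[x='north']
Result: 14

Step: maze.move[dir='north']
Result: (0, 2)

Step: maze.sense[dir='west']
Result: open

Step: stack.push[x='west']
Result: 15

Step: maze.move[dir='west']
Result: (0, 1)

Step: stack.pop[]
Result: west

Step: maze.move[dir='east']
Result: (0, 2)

Step: maze.sense[dir='east']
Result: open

Step: stack.push[x='east']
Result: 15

Step: maze.move[dir='east']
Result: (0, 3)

Step: maze.sense[dir='east']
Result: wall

Step: stack.pop[]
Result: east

Step: maze.move[dir='west']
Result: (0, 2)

Step: stack.pop[]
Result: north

Step: maze.move[dir='south']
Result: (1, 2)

Step: stack.pop[]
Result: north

Step: maze.move[dir='south']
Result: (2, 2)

Step: stack.pop[]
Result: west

Step: maze.move[dir='east']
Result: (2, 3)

Step: maze.sense[dir='east']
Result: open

Step: stack.push[x='east']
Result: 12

Step: maze.move[dir='east']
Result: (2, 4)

Step: maze.sense[dir='east']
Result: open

Step: stack.push[x='east']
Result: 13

Step: maze.move[dir='east']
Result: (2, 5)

Step: maze.sense[dir='south']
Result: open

Step: stack.push[x='south']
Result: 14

Step: maze.move[dir='south']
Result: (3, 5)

Step: maze.sense[dir='south']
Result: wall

Step: maze.sense[dir='east']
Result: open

Step: stack.push[x='east']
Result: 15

Step: maze.move[dir='east']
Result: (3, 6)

Step: maze.sense[dir='south']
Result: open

Step: stack.push[x='south']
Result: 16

Step: maze.move[dir='south']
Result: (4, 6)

Step: maze.sense[dir='south']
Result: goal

Step: maze.move[dir='south']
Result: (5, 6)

Answer: (5, 6)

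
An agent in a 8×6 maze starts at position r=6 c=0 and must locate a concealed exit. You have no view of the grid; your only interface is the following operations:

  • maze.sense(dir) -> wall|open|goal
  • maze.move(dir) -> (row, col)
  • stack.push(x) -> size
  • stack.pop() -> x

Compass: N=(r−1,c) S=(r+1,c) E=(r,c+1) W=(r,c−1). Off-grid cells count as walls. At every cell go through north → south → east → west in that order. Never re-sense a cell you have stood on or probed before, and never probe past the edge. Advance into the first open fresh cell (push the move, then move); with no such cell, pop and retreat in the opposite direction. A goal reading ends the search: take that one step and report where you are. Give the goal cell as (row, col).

% maze.sense dir→north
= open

% stack.push x→north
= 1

% maze.move dir→north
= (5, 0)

% maze.sense dir→north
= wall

% maze.sense dir→east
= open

% stack.push x→east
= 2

% maze.move dir→east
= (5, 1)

% maze.sense dir→north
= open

% stack.push x→north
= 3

% maze.move dir→north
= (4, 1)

% maze.sense dir→north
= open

% stack.push x→north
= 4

% maze.move dir→north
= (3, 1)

% maze.sense dir→north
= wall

% maze.sense dir→east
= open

% stack.push x→east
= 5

% maze.move dir→east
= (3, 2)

% maze.sense dir→north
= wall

% maze.sense dir→south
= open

% stack.push x→south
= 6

% maze.move dir→south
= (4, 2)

% maze.sense dir→south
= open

% stack.push x→south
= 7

% maze.move dir→south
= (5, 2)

% maze.sense dir→south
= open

% stack.push x→south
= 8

% maze.move dir→south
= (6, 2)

% maze.sense dir→south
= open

% stack.push x→south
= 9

% maze.move dir→south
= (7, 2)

% maze.sense dir→east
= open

% stack.push x→east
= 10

% maze.move dir→east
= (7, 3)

% maze.sense dir→north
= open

% stack.push x→north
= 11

% maze.move dir→north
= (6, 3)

% maze.sense dir→north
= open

% stack.push x→north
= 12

% maze.move dir→north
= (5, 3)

% maze.sense dir→north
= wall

% maze.sense dir→east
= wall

% stack.pop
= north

% maze.move dir→south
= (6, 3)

% maze.sense dir→east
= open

% stack.push x→east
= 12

% maze.move dir→east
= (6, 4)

% maze.sense dir→south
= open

% stack.push x→south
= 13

% maze.move dir→south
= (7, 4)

% maze.sense dir→east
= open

% stack.push x→east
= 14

% maze.move dir→east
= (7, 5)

% maze.sense dir→north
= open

% stack.push x→north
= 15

% maze.move dir→north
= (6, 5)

% maze.sense dir→north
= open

% stack.push x→north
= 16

% maze.move dir→north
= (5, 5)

% maze.sense dir→north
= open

% stack.push x→north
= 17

% maze.move dir→north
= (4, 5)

% maze.sense dir→north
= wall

% maze.sense dir→west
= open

% stack.push x→west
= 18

% maze.move dir→west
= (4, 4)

% maze.sense dir→north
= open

% stack.push x→north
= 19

% maze.move dir→north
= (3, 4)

% maze.sense dir→north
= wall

% maze.sense dir→west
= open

% stack.push x→west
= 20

% maze.move dir→west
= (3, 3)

% maze.sense dir→north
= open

% stack.push x→north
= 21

% maze.move dir→north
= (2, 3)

% maze.sense dir→north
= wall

% stack.pop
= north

% maze.move dir→south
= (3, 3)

% stack.pop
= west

% maze.move dir→east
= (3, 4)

% stack.pop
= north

% maze.move dir→south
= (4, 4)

% stack.pop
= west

% maze.move dir→east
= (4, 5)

% stack.pop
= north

% maze.move dir→south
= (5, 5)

% stack.pop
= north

% maze.move dir→south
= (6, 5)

% stack.pop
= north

% maze.move dir→south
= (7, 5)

% stack.pop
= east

% maze.move dir→west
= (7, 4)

% stack.pop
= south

% maze.move dir→north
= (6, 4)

% stack.pop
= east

% maze.move dir→west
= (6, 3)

% stack.pop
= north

% maze.move dir→south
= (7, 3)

% stack.pop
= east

% maze.move dir→west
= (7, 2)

% maze.sense dir→west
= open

% stack.push x→west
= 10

% maze.move dir→west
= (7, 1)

% maze.sense dir→north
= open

% stack.push x→north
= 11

% maze.move dir→north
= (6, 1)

% stack.pop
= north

% maze.move dir→south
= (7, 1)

% maze.sense dir→west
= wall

% stack.pop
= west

% maze.move dir→east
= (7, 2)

% stack.pop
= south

% maze.move dir→north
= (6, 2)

% stack.pop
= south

% maze.move dir→north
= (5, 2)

% stack.pop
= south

% maze.move dir→north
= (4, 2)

% stack.pop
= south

% maze.move dir→north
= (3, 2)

% stack.pop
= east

% maze.move dir→west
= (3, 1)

% maze.sense dir→west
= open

% stack.push x→west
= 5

% maze.move dir→west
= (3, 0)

% maze.sense dir→north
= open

% stack.push x→north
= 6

% maze.move dir→north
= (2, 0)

% maze.sense dir→north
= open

% stack.push x→north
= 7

% maze.move dir→north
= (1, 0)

% maze.sense dir→north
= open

% stack.push x→north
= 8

% maze.move dir→north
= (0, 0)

% maze.sense dir→east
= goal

% maze.move dir→east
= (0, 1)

Answer: (0, 1)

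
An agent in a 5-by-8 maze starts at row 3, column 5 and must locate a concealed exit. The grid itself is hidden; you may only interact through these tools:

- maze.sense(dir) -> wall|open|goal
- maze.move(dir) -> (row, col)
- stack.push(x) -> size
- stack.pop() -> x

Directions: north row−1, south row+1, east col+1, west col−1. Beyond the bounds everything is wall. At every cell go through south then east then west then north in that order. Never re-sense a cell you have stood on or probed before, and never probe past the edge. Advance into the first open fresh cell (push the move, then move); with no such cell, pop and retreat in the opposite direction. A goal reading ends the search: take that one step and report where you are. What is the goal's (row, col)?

Action: sense[dir='south']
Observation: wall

Action: sense[dir='east']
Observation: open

Action: push[x='east']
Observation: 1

Action: move[dir='east']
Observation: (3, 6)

Action: sense[dir='south']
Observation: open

Action: push[x='south']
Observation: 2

Action: move[dir='south']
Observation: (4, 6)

Action: sense[dir='east']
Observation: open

Action: push[x='east']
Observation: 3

Action: move[dir='east']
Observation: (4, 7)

Action: sense[dir='north']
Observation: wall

Action: pop[]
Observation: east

Action: move[dir='west']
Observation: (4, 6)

Action: pop[]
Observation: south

Action: move[dir='north']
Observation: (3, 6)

Action: sense[dir='north']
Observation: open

Action: push[x='north']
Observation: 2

Action: move[dir='north']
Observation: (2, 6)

Action: sense[dir='east']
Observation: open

Action: push[x='east']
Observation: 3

Action: move[dir='east']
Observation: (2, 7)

Action: sense[dir='north']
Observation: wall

Action: pop[]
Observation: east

Action: move[dir='west']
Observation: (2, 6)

Action: sense[dir='west']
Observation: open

Action: push[x='west']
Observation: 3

Action: move[dir='west']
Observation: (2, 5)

Action: sense[dir='west']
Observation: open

Action: push[x='west']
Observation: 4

Action: move[dir='west']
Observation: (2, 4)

Action: sense[dir='south']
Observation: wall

Action: sense[dir='west']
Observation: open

Action: push[x='west']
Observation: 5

Action: move[dir='west']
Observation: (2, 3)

Action: sense[dir='south']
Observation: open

Action: push[x='south']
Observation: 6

Action: move[dir='south']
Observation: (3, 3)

Action: sense[dir='south']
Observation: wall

Action: sense[dir='west']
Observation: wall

Action: pop[]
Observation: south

Action: move[dir='north']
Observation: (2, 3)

Action: sense[dir='west']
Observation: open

Action: push[x='west']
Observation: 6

Action: move[dir='west']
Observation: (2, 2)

Action: sense[dir='west']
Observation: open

Action: push[x='west']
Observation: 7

Action: move[dir='west']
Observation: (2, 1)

Action: sense[dir='south']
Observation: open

Action: push[x='south']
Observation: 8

Action: move[dir='south']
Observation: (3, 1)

Action: sense[dir='south']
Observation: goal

Action: move[dir='south']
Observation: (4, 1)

Answer: (4, 1)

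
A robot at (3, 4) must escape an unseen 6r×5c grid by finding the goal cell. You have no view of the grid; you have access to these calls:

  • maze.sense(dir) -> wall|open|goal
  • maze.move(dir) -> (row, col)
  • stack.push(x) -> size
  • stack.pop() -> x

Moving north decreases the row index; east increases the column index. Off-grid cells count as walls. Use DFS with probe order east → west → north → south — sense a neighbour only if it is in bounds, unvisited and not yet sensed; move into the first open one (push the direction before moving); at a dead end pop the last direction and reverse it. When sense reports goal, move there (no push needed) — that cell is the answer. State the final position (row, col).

I invoke maze.sense passing dir: west, and get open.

Then stack.push passing x: west, → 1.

Using maze.move passing dir: west, giving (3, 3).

I try maze.sense passing dir: west, yielding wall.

I invoke maze.sense passing dir: north, and see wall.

Calling maze.sense passing dir: south, giving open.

Calling stack.push passing x: south, and see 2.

I use maze.move passing dir: south, giving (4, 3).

I invoke maze.sense passing dir: east, — result: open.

I run stack.push passing x: east, giving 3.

Using maze.move passing dir: east, which returns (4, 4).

Next I call maze.sense passing dir: south, — result: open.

I try stack.push passing x: south, : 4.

Next I call maze.move passing dir: south, → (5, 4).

Invoking maze.sense passing dir: west, : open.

I try stack.push passing x: west, and observe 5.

I invoke maze.move passing dir: west, which returns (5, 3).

I run maze.sense passing dir: west, and get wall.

Calling stack.pop(), and observe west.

I run maze.move passing dir: east, : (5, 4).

I invoke stack.pop, and see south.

Now I run maze.move passing dir: north, which returns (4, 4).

I run stack.pop, : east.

Then maze.move passing dir: west, → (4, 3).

I use maze.sense passing dir: west, : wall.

Then stack.pop, yielding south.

I try maze.move passing dir: north, — result: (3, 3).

Now I run stack.pop(), yielding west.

I invoke maze.move passing dir: east, and get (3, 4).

I invoke maze.sense passing dir: north, : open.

I run stack.push passing x: north, yielding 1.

Invoking maze.move passing dir: north, yielding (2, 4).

Using maze.sense passing dir: north, which returns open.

I use stack.push passing x: north, — result: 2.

Now I run maze.move passing dir: north, and see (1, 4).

I use maze.sense passing dir: west, yielding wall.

I run maze.sense passing dir: north, → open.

Now I run stack.push passing x: north, — result: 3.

I run maze.move passing dir: north, and get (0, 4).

I invoke maze.sense passing dir: west, → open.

Next I call stack.push passing x: west, giving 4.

I invoke maze.move passing dir: west, which returns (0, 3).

I use maze.sense passing dir: west, giving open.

I use stack.push passing x: west, — result: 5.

I run maze.move passing dir: west, and observe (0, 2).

Invoking maze.sense passing dir: west, giving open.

Now I run stack.push passing x: west, — result: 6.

Calling maze.move passing dir: west, — result: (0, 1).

I run maze.sense passing dir: west, — result: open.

I call stack.push passing x: west, and get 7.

Now I run maze.move passing dir: west, and see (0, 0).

Calling maze.sense passing dir: south, yielding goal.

Then maze.move passing dir: south, and observe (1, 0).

Answer: (1, 0)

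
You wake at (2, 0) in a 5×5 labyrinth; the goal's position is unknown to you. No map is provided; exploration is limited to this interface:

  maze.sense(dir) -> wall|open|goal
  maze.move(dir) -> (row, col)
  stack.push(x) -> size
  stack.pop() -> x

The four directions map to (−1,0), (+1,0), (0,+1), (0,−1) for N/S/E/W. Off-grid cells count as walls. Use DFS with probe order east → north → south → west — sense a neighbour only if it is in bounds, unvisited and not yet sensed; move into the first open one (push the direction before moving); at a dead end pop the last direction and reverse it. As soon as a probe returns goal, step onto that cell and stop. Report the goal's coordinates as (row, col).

>>> maze.sense dir=east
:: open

>>> stack.push x=east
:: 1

>>> maze.move dir=east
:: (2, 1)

>>> maze.sense dir=east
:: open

>>> stack.push x=east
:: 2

>>> maze.move dir=east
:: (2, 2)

>>> maze.sense dir=east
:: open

>>> stack.push x=east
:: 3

>>> maze.move dir=east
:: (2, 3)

>>> maze.sense dir=east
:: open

>>> stack.push x=east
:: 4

>>> maze.move dir=east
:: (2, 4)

>>> maze.sense dir=north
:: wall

>>> maze.sense dir=south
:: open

>>> stack.push x=south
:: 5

>>> maze.move dir=south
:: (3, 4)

>>> maze.sense dir=south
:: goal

>>> maze.move dir=south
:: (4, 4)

Answer: (4, 4)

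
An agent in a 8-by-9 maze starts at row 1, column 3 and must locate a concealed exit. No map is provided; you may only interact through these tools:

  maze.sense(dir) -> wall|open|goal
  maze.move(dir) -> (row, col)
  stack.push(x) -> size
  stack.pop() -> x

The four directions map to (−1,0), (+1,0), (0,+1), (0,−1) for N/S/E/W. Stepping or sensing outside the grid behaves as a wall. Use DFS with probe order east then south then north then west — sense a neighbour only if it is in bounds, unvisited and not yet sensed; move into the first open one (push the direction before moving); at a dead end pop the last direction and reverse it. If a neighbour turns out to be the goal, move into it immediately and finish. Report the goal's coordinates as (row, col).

→ maze.sense(east)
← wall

→ maze.sense(south)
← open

→ stack.push(south)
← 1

→ maze.move(south)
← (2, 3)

→ maze.sense(east)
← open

→ stack.push(east)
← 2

→ maze.move(east)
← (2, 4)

→ maze.sense(east)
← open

→ stack.push(east)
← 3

→ maze.move(east)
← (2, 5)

→ maze.sense(east)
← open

→ stack.push(east)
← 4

→ maze.move(east)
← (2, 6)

→ maze.sense(east)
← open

→ stack.push(east)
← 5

→ maze.move(east)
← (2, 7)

→ maze.sense(east)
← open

→ stack.push(east)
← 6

→ maze.move(east)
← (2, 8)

→ maze.sense(south)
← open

→ stack.push(south)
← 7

→ maze.move(south)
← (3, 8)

→ maze.sense(south)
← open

→ stack.push(south)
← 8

→ maze.move(south)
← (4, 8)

→ maze.sense(south)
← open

→ stack.push(south)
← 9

→ maze.move(south)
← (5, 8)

→ maze.sense(south)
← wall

→ maze.sense(west)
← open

→ stack.push(west)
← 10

→ maze.move(west)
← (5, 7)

→ maze.sense(south)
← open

→ stack.push(south)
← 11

→ maze.move(south)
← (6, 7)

→ maze.sense(south)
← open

→ stack.push(south)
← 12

→ maze.move(south)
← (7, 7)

→ maze.sense(east)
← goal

→ maze.move(east)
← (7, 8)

Answer: (7, 8)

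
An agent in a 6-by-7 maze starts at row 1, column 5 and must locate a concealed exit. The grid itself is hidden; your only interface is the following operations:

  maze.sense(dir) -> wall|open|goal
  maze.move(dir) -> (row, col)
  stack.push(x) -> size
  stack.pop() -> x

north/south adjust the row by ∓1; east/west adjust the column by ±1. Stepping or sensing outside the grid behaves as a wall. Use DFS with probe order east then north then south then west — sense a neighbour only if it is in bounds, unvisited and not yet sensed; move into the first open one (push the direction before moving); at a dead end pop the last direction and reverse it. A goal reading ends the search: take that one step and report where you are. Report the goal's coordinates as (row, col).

==> maze.sense(east)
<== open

==> stack.push(east)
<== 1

==> maze.move(east)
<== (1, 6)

==> maze.sense(north)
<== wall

==> maze.sense(south)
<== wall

==> stack.pop()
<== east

==> maze.move(west)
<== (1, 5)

==> maze.sense(north)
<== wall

==> maze.sense(south)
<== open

==> stack.push(south)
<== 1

==> maze.move(south)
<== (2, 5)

==> maze.sense(south)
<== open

==> stack.push(south)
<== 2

==> maze.move(south)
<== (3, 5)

==> maze.sense(east)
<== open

==> stack.push(east)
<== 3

==> maze.move(east)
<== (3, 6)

==> maze.sense(south)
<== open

==> stack.push(south)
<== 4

==> maze.move(south)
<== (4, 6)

==> maze.sense(south)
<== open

==> stack.push(south)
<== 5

==> maze.move(south)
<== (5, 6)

==> maze.sense(west)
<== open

==> stack.push(west)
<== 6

==> maze.move(west)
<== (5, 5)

==> maze.sense(north)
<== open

==> stack.push(north)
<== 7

==> maze.move(north)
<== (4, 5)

==> maze.sense(west)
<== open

==> stack.push(west)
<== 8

==> maze.move(west)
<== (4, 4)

==> maze.sense(north)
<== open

==> stack.push(north)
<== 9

==> maze.move(north)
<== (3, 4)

==> maze.sense(north)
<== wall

==> maze.sense(west)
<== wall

==> stack.pop()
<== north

==> maze.move(south)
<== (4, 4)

==> maze.sense(south)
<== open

==> stack.push(south)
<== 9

==> maze.move(south)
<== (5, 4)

==> maze.sense(west)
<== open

==> stack.push(west)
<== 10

==> maze.move(west)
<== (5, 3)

==> maze.sense(north)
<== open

==> stack.push(north)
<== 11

==> maze.move(north)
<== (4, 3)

==> maze.sense(west)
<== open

==> stack.push(west)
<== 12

==> maze.move(west)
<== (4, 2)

==> maze.sense(north)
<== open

==> stack.push(north)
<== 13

==> maze.move(north)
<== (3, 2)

==> maze.sense(north)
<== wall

==> maze.sense(west)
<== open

==> stack.push(west)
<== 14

==> maze.move(west)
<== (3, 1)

==> maze.sense(north)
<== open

==> stack.push(north)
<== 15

==> maze.move(north)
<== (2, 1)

==> maze.sense(north)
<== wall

==> maze.sense(west)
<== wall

==> stack.pop()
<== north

==> maze.move(south)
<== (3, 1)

==> maze.sense(south)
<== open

==> stack.push(south)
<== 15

==> maze.move(south)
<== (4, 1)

==> maze.sense(south)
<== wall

==> maze.sense(west)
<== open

==> stack.push(west)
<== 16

==> maze.move(west)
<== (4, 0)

==> maze.sense(north)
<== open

==> stack.push(north)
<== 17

==> maze.move(north)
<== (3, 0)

==> stack.pop()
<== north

==> maze.move(south)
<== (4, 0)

==> maze.sense(south)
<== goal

==> maze.move(south)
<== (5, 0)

Answer: (5, 0)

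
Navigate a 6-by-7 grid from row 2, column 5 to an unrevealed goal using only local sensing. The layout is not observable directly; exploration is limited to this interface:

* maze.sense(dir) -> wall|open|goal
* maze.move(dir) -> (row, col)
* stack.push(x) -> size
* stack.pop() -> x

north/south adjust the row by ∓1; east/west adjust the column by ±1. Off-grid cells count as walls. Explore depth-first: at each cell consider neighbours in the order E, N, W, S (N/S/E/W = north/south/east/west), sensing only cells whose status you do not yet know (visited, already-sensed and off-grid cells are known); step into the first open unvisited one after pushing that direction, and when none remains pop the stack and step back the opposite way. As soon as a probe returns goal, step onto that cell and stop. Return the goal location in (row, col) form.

I use maze.sense using east, → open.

Now I run stack.push using east, : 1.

I use maze.move using east, → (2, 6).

Invoking maze.sense using north, giving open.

Using stack.push using north, which returns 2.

I invoke maze.move using north, and see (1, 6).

Invoking maze.sense using north, — result: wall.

I call maze.sense using west, — result: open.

Next I call stack.push using west, which returns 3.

I invoke maze.move using west, and get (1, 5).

Next I call maze.sense using north, → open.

Now I run stack.push using north, which returns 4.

Now I run maze.move using north, — result: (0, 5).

Now I run maze.sense using west, : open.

I use stack.push using west, — result: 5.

I call maze.move using west, which returns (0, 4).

Then maze.sense using west, and see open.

I call stack.push using west, and get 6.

Now I run maze.move using west, and observe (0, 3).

I invoke maze.sense using west, : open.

Then stack.push using west, yielding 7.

I try maze.move using west, yielding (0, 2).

Invoking maze.sense using west, : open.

Next I call stack.push using west, and see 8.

Using maze.move using west, yielding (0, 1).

Calling maze.sense using west, and see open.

Using stack.push using west, and see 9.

I try maze.move using west, giving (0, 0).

Then maze.sense using south, yielding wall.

Calling stack.pop, and observe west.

Using maze.move using east, which returns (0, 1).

Calling maze.sense using south, which returns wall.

Invoking stack.pop(), — result: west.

I run maze.move using east, and observe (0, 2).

I call maze.sense using south, yielding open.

I try stack.push using south, giving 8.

I call maze.move using south, which returns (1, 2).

I call maze.sense using east, — result: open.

I invoke stack.push using east, — result: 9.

I call maze.move using east, and get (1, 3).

Next I call maze.sense using east, which returns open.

I try stack.push using east, → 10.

Using maze.move using east, : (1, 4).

Using maze.sense using south, giving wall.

I try stack.pop, : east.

Next I call maze.move using west, yielding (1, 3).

I invoke maze.sense using south, → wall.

Calling stack.pop, giving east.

Now I run maze.move using west, giving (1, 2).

I use maze.sense using south, and observe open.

Now I run stack.push using south, and observe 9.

Next I call maze.move using south, giving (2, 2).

I invoke maze.sense using west, yielding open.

Now I run stack.push using west, and get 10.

I try maze.move using west, which returns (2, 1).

Then maze.sense using west, — result: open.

Next I call stack.push using west, giving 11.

I invoke maze.move using west, and get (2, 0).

I try maze.sense using south, which returns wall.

I invoke stack.pop, yielding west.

Invoking maze.move using east, which returns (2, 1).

Calling maze.sense using south, and observe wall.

Next I call stack.pop(), and get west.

I run maze.move using east, and observe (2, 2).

Next I call maze.sense using south, yielding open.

Next I call stack.push using south, and observe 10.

I run maze.move using south, yielding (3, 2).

Next I call maze.sense using east, and observe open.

Now I run stack.push using east, : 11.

I invoke maze.move using east, giving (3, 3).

I run maze.sense using east, which returns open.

I invoke stack.push using east, and get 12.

Now I run maze.move using east, — result: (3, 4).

I call maze.sense using east, and observe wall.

Then maze.sense using south, and get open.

I use stack.push using south, and observe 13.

I invoke maze.move using south, and observe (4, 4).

Next I call maze.sense using east, → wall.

I use maze.sense using west, giving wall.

Using maze.sense using south, — result: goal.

Then maze.move using south, and see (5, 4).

Answer: (5, 4)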